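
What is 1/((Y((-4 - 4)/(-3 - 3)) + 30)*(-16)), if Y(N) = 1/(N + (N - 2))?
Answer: -1/504 ≈ -0.0019841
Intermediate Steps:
Y(N) = 1/(-2 + 2*N) (Y(N) = 1/(N + (-2 + N)) = 1/(-2 + 2*N))
1/((Y((-4 - 4)/(-3 - 3)) + 30)*(-16)) = 1/((1/(2*(-1 + (-4 - 4)/(-3 - 3))) + 30)*(-16)) = 1/((1/(2*(-1 - 8/(-6))) + 30)*(-16)) = 1/((1/(2*(-1 - 8*(-⅙))) + 30)*(-16)) = 1/((1/(2*(-1 + 4/3)) + 30)*(-16)) = 1/((1/(2*(⅓)) + 30)*(-16)) = 1/(((½)*3 + 30)*(-16)) = 1/((3/2 + 30)*(-16)) = 1/((63/2)*(-16)) = 1/(-504) = -1/504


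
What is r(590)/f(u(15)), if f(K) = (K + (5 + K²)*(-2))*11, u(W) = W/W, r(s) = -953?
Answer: 953/121 ≈ 7.8760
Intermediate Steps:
u(W) = 1
f(K) = -110 - 22*K² + 11*K (f(K) = (K + (-10 - 2*K²))*11 = (-10 + K - 2*K²)*11 = -110 - 22*K² + 11*K)
r(590)/f(u(15)) = -953/(-110 - 22*1² + 11*1) = -953/(-110 - 22*1 + 11) = -953/(-110 - 22 + 11) = -953/(-121) = -953*(-1/121) = 953/121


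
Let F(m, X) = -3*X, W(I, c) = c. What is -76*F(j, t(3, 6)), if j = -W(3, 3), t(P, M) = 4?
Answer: 912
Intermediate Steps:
j = -3 (j = -1*3 = -3)
-76*F(j, t(3, 6)) = -(-228)*4 = -76*(-12) = 912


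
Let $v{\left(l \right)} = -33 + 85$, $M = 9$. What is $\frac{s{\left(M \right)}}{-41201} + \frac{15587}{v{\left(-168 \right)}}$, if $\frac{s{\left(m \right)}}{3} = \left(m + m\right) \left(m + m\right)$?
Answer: $\frac{49396111}{164804} \approx 299.73$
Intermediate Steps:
$v{\left(l \right)} = 52$
$s{\left(m \right)} = 12 m^{2}$ ($s{\left(m \right)} = 3 \left(m + m\right) \left(m + m\right) = 3 \cdot 2 m 2 m = 3 \cdot 4 m^{2} = 12 m^{2}$)
$\frac{s{\left(M \right)}}{-41201} + \frac{15587}{v{\left(-168 \right)}} = \frac{12 \cdot 9^{2}}{-41201} + \frac{15587}{52} = 12 \cdot 81 \left(- \frac{1}{41201}\right) + 15587 \cdot \frac{1}{52} = 972 \left(- \frac{1}{41201}\right) + \frac{1199}{4} = - \frac{972}{41201} + \frac{1199}{4} = \frac{49396111}{164804}$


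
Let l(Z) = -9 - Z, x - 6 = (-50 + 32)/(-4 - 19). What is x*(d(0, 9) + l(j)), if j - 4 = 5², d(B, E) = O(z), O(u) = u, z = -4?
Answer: -6552/23 ≈ -284.87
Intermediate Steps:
d(B, E) = -4
j = 29 (j = 4 + 5² = 4 + 25 = 29)
x = 156/23 (x = 6 + (-50 + 32)/(-4 - 19) = 6 - 18/(-23) = 6 - 18*(-1/23) = 6 + 18/23 = 156/23 ≈ 6.7826)
x*(d(0, 9) + l(j)) = 156*(-4 + (-9 - 1*29))/23 = 156*(-4 + (-9 - 29))/23 = 156*(-4 - 38)/23 = (156/23)*(-42) = -6552/23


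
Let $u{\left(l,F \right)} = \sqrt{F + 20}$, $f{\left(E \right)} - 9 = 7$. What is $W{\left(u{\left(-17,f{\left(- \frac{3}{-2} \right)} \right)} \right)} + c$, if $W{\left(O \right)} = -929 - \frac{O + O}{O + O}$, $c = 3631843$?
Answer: $3630913$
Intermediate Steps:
$f{\left(E \right)} = 16$ ($f{\left(E \right)} = 9 + 7 = 16$)
$u{\left(l,F \right)} = \sqrt{20 + F}$
$W{\left(O \right)} = -930$ ($W{\left(O \right)} = -929 - \frac{2 O}{2 O} = -929 - 2 O \frac{1}{2 O} = -929 - 1 = -930$)
$W{\left(u{\left(-17,f{\left(- \frac{3}{-2} \right)} \right)} \right)} + c = -930 + 3631843 = 3630913$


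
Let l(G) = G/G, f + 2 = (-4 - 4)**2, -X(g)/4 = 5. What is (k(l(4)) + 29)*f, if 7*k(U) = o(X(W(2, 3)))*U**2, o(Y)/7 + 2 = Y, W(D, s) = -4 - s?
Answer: 434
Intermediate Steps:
X(g) = -20 (X(g) = -4*5 = -20)
o(Y) = -14 + 7*Y
f = 62 (f = -2 + (-4 - 4)**2 = -2 + (-8)**2 = -2 + 64 = 62)
l(G) = 1
k(U) = -22*U**2 (k(U) = ((-14 + 7*(-20))*U**2)/7 = ((-14 - 140)*U**2)/7 = (-154*U**2)/7 = -22*U**2)
(k(l(4)) + 29)*f = (-22*1**2 + 29)*62 = (-22*1 + 29)*62 = (-22 + 29)*62 = 7*62 = 434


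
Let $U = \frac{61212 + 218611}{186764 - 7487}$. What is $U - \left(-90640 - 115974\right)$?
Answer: $\frac{37041417901}{179277} \approx 2.0662 \cdot 10^{5}$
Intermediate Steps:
$U = \frac{279823}{179277} \approx 1.5608$
$U - \left(-90640 - 115974\right) = \frac{279823}{179277} - \left(-90640 - 115974\right) = \frac{279823}{179277} - -206614 = \frac{279823}{179277} + 206614 = \frac{37041417901}{179277}$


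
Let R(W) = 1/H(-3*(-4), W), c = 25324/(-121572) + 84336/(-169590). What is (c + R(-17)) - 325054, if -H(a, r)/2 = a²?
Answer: -8935708652716601/27489860640 ≈ -3.2505e+5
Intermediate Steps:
H(a, r) = -2*a²
c = -606149723/859058145 (c = 25324*(-1/121572) + 84336*(-1/169590) = -6331/30393 - 14056/28265 = -606149723/859058145 ≈ -0.70560)
R(W) = -1/288 (R(W) = 1/(-2*(-3*(-4))²) = 1/(-2*12²) = 1/(-2*144) = 1/(-288) = -1/288)
(c + R(-17)) - 325054 = (-606149723/859058145 - 1/288) - 325054 = -19492242041/27489860640 - 325054 = -8935708652716601/27489860640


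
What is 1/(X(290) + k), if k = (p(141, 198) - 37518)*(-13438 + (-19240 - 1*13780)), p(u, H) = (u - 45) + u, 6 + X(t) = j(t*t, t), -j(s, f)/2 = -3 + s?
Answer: 1/1731832498 ≈ 5.7742e-10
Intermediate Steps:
j(s, f) = 6 - 2*s (j(s, f) = -2*(-3 + s) = 6 - 2*s)
X(t) = -2*t**2 (X(t) = -6 + (6 - 2*t*t) = -6 + (6 - 2*t**2) = -2*t**2)
p(u, H) = -45 + 2*u (p(u, H) = (-45 + u) + u = -45 + 2*u)
k = 1732000698 (k = ((-45 + 2*141) - 37518)*(-13438 + (-19240 - 1*13780)) = ((-45 + 282) - 37518)*(-13438 + (-19240 - 13780)) = (237 - 37518)*(-13438 - 33020) = -37281*(-46458) = 1732000698)
1/(X(290) + k) = 1/(-2*290**2 + 1732000698) = 1/(-2*84100 + 1732000698) = 1/(-168200 + 1732000698) = 1/1731832498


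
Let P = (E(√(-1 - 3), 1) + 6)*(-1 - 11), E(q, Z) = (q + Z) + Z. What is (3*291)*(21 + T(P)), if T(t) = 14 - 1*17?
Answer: 15714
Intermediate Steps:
E(q, Z) = q + 2*Z (E(q, Z) = (Z + q) + Z = q + 2*Z)
P = -96 - 24*I (P = ((√(-1 - 3) + 2*1) + 6)*(-1 - 11) = ((√(-4) + 2) + 6)*(-12) = ((2*I + 2) + 6)*(-12) = ((2 + 2*I) + 6)*(-12) = (8 + 2*I)*(-12) = -96 - 24*I ≈ -96.0 - 24.0*I)
T(t) = -3 (T(t) = 14 - 17 = -3)
(3*291)*(21 + T(P)) = (3*291)*(21 - 3) = 873*18 = 15714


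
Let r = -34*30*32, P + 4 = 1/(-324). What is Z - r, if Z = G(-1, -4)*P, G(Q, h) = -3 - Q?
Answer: 5288977/162 ≈ 32648.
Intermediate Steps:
P = -1297/324 (P = -4 + 1/(-324) = -4 - 1/324 = -1297/324 ≈ -4.0031)
r = -32640 (r = -1020*32 = -32640)
Z = 1297/162 (Z = (-3 - 1*(-1))*(-1297/324) = (-3 + 1)*(-1297/324) = -2*(-1297/324) = 1297/162 ≈ 8.0062)
Z - r = 1297/162 - 1*(-32640) = 1297/162 + 32640 = 5288977/162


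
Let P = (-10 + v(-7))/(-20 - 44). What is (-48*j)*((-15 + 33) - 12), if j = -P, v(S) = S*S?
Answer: -351/2 ≈ -175.50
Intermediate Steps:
v(S) = S²
P = -39/64 (P = (-10 + (-7)²)/(-20 - 44) = (-10 + 49)/(-64) = 39*(-1/64) = -39/64 ≈ -0.60938)
j = 39/64 (j = -1*(-39/64) = 39/64 ≈ 0.60938)
(-48*j)*((-15 + 33) - 12) = (-48*39/64)*((-15 + 33) - 12) = -117*(18 - 12)/4 = -117/4*6 = -351/2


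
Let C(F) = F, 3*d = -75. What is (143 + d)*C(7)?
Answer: 826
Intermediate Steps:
d = -25 (d = (⅓)*(-75) = -25)
(143 + d)*C(7) = (143 - 25)*7 = 118*7 = 826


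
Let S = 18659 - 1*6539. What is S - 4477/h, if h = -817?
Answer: 9906517/817 ≈ 12125.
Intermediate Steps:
S = 12120 (S = 18659 - 6539 = 12120)
S - 4477/h = 12120 - 4477/(-817) = 12120 - 4477*(-1/817) = 12120 + 4477/817 = 9906517/817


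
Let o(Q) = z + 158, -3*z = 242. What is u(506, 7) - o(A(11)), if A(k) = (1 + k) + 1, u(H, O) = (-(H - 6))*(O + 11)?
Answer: -27232/3 ≈ -9077.3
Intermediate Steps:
z = -242/3 (z = -⅓*242 = -242/3 ≈ -80.667)
u(H, O) = (6 - H)*(11 + O) (u(H, O) = (-(-6 + H))*(11 + O) = (6 - H)*(11 + O))
A(k) = 2 + k
o(Q) = 232/3 (o(Q) = -242/3 + 158 = 232/3)
u(506, 7) - o(A(11)) = (66 - 11*506 + 6*7 - 1*506*7) - 1*232/3 = (66 - 5566 + 42 - 3542) - 232/3 = -9000 - 232/3 = -27232/3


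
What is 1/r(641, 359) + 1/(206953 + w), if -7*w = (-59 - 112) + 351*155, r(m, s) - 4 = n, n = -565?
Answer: -126410/71116287 ≈ -0.0017775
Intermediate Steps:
r(m, s) = -561 (r(m, s) = 4 - 565 = -561)
w = -54234/7 (w = -((-59 - 112) + 351*155)/7 = -(-171 + 54405)/7 = -1/7*54234 = -54234/7 ≈ -7747.7)
1/r(641, 359) + 1/(206953 + w) = 1/(-561) + 1/(206953 - 54234/7) = -1/561 + 1/(1394437/7) = -1/561 + 7/1394437 = -126410/71116287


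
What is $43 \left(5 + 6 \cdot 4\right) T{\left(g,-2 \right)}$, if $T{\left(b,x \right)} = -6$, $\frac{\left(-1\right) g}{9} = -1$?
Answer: $-7482$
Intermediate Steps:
$g = 9$ ($g = \left(-9\right) \left(-1\right) = 9$)
$43 \left(5 + 6 \cdot 4\right) T{\left(g,-2 \right)} = 43 \left(5 + 6 \cdot 4\right) \left(-6\right) = 43 \left(5 + 24\right) \left(-6\right) = 43 \cdot 29 \left(-6\right) = 1247 \left(-6\right) = -7482$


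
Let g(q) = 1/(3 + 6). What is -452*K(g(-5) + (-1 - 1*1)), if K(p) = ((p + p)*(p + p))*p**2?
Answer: -151005968/6561 ≈ -23016.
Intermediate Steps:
g(q) = 1/9
K(p) = 4*p**4 (K(p) = ((2*p)*(2*p))*p**2 = (4*p**2)*p**2 = 4*p**4)
-452*K(g(-5) + (-1 - 1*1)) = -1808*(1/9 + (-1 - 1*1))**4 = -1808*(1/9 + (-1 - 1))**4 = -1808*(1/9 - 2)**4 = -1808*(-17/9)**4 = -1808*83521/6561 = -452*334084/6561 = -151005968/6561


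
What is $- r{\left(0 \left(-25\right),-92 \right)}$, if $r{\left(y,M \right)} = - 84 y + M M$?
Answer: $-8464$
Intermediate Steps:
$r{\left(y,M \right)} = M^{2} - 84 y$ ($r{\left(y,M \right)} = - 84 y + M^{2} = M^{2} - 84 y$)
$- r{\left(0 \left(-25\right),-92 \right)} = - (\left(-92\right)^{2} - 84 \cdot 0 \left(-25\right)) = - (8464 - 0) = - (8464 + 0) = \left(-1\right) 8464 = -8464$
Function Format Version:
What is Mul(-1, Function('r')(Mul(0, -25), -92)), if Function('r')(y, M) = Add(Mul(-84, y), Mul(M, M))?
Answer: -8464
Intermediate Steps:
Function('r')(y, M) = Add(Pow(M, 2), Mul(-84, y)) (Function('r')(y, M) = Add(Mul(-84, y), Pow(M, 2)) = Add(Pow(M, 2), Mul(-84, y)))
Mul(-1, Function('r')(Mul(0, -25), -92)) = Mul(-1, Add(Pow(-92, 2), Mul(-84, Mul(0, -25)))) = Mul(-1, Add(8464, Mul(-84, 0))) = Mul(-1, Add(8464, 0)) = Mul(-1, 8464) = -8464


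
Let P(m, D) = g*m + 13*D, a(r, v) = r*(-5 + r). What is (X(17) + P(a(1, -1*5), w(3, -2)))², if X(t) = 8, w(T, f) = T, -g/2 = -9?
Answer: 625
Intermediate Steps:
g = 18 (g = -2*(-9) = 18)
P(m, D) = 13*D + 18*m (P(m, D) = 18*m + 13*D = 13*D + 18*m)
(X(17) + P(a(1, -1*5), w(3, -2)))² = (8 + (13*3 + 18*(1*(-5 + 1))))² = (8 + (39 + 18*(1*(-4))))² = (8 + (39 + 18*(-4)))² = (8 + (39 - 72))² = (8 - 33)² = (-25)² = 625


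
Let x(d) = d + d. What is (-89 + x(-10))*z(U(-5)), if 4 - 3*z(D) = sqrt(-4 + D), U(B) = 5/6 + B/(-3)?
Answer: -436/3 + 109*I*sqrt(6)/6 ≈ -145.33 + 44.499*I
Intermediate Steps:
U(B) = 5/6 - B/3 (U(B) = 5*(1/6) + B*(-1/3) = 5/6 - B/3)
x(d) = 2*d
z(D) = 4/3 - sqrt(-4 + D)/3
(-89 + x(-10))*z(U(-5)) = (-89 + 2*(-10))*(4/3 - sqrt(-4 + (5/6 - 1/3*(-5)))/3) = (-89 - 20)*(4/3 - sqrt(-4 + (5/6 + 5/3))/3) = -109*(4/3 - sqrt(-4 + 5/2)/3) = -109*(4/3 - I*sqrt(6)/6) = -436/3 + 109*I*sqrt(6)/6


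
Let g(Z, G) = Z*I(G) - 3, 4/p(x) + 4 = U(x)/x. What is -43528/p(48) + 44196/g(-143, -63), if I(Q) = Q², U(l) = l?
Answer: 3088141004/94595 ≈ 32646.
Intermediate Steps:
p(x) = -4/3 (p(x) = 4/(-4 + x/x) = 4/(-4 + 1) = 4/(-3) = 4*(-⅓) = -4/3)
g(Z, G) = -3 + Z*G² (g(Z, G) = Z*G² - 3 = -3 + Z*G²)
-43528/p(48) + 44196/g(-143, -63) = -43528/(-4/3) + 44196/(-3 - 143*(-63)²) = -43528*(-¾) + 44196/(-3 - 143*3969) = 32646 + 44196/(-3 - 567567) = 32646 + 44196/(-567570) = 32646 + 44196*(-1/567570) = 32646 - 7366/94595 = 3088141004/94595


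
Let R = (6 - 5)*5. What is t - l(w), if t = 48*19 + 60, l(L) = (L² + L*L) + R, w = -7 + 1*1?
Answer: 895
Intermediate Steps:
R = 5 (R = 1*5 = 5)
w = -6 (w = -7 + 1 = -6)
l(L) = 5 + 2*L² (l(L) = (L² + L*L) + 5 = (L² + L²) + 5 = 2*L² + 5 = 5 + 2*L²)
t = 972 (t = 912 + 60 = 972)
t - l(w) = 972 - (5 + 2*(-6)²) = 972 - (5 + 2*36) = 972 - (5 + 72) = 972 - 1*77 = 972 - 77 = 895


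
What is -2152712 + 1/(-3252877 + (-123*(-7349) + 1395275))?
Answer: -2052987616601/953675 ≈ -2.1527e+6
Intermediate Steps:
-2152712 + 1/(-3252877 + (-123*(-7349) + 1395275)) = -2152712 + 1/(-3252877 + (903927 + 1395275)) = -2152712 + 1/(-3252877 + 2299202) = -2152712 + 1/(-953675) = -2152712 - 1/953675 = -2052987616601/953675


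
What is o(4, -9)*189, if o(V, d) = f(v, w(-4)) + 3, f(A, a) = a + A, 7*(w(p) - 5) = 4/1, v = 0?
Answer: 1620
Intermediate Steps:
w(p) = 39/7 (w(p) = 5 + (4/1)/7 = 5 + (4*1)/7 = 5 + (⅐)*4 = 5 + 4/7 = 39/7)
f(A, a) = A + a
o(V, d) = 60/7 (o(V, d) = (0 + 39/7) + 3 = 39/7 + 3 = 60/7)
o(4, -9)*189 = (60/7)*189 = 1620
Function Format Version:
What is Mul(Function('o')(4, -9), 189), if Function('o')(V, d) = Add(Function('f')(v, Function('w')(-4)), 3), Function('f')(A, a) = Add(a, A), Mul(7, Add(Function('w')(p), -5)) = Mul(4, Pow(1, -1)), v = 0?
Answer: 1620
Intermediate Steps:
Function('w')(p) = Rational(39, 7) (Function('w')(p) = Add(5, Mul(Rational(1, 7), Mul(4, Pow(1, -1)))) = Add(5, Mul(Rational(1, 7), Mul(4, 1))) = Add(5, Mul(Rational(1, 7), 4)) = Add(5, Rational(4, 7)) = Rational(39, 7))
Function('f')(A, a) = Add(A, a)
Function('o')(V, d) = Rational(60, 7) (Function('o')(V, d) = Add(Add(0, Rational(39, 7)), 3) = Add(Rational(39, 7), 3) = Rational(60, 7))
Mul(Function('o')(4, -9), 189) = Mul(Rational(60, 7), 189) = 1620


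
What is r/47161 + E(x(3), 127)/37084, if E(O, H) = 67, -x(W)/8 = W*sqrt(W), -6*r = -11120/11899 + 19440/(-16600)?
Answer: 643872394201/354916780667940 ≈ 0.0018141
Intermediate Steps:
r = 5198857/14814255 (r = -(-11120/11899 + 19440/(-16600))/6 = -(-11120*1/11899 + 19440*(-1/16600))/6 = -(-11120/11899 - 486/415)/6 = -1/6*(-10397714/4938085) = 5198857/14814255 ≈ 0.35094)
x(W) = -8*W**(3/2) (x(W) = -8*W*sqrt(W) = -8*W**(3/2))
r/47161 + E(x(3), 127)/37084 = (5198857/14814255)/47161 + 67/37084 = (5198857/14814255)*(1/47161) + 67*(1/37084) = 5198857/698655080055 + 67/37084 = 643872394201/354916780667940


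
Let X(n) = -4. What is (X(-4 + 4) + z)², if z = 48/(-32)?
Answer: 121/4 ≈ 30.250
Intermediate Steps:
z = -3/2 (z = 48*(-1/32) = -3/2 ≈ -1.5000)
(X(-4 + 4) + z)² = (-4 - 3/2)² = (-11/2)² = 121/4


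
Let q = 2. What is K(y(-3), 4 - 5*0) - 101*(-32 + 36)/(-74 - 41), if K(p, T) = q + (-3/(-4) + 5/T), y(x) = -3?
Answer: 864/115 ≈ 7.5130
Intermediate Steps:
K(p, T) = 11/4 + 5/T (K(p, T) = 2 + (-3/(-4) + 5/T) = 2 + (-3*(-¼) + 5/T) = 2 + (¾ + 5/T) = 11/4 + 5/T)
K(y(-3), 4 - 5*0) - 101*(-32 + 36)/(-74 - 41) = (11/4 + 5/(4 - 5*0)) - 101*(-32 + 36)/(-74 - 41) = (11/4 + 5/(4 + 0)) - 404/(-115) = (11/4 + 5/4) - 404*(-1)/115 = (11/4 + 5*(¼)) - 101*(-4/115) = (11/4 + 5/4) + 404/115 = 4 + 404/115 = 864/115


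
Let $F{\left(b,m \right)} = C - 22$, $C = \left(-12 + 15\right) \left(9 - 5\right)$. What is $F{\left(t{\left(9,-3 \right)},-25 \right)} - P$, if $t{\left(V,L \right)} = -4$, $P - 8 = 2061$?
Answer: $-2079$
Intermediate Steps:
$P = 2069$ ($P = 8 + 2061 = 2069$)
$C = 12$ ($C = 3 \cdot 4 = 12$)
$F{\left(b,m \right)} = -10$ ($F{\left(b,m \right)} = 12 - 22 = -10$)
$F{\left(t{\left(9,-3 \right)},-25 \right)} - P = -10 - 2069 = -2079$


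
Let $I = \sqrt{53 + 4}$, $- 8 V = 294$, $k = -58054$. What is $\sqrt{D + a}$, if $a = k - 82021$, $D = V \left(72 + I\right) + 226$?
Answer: $\frac{\sqrt{-569980 - 147 \sqrt{57}}}{2} \approx 377.85 i$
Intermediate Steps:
$V = - \frac{147}{4}$ ($V = \left(- \frac{1}{8}\right) 294 = - \frac{147}{4} \approx -36.75$)
$I = \sqrt{57} \approx 7.5498$
$D = -2420 - \frac{147 \sqrt{57}}{4}$ ($D = - \frac{147 \left(72 + \sqrt{57}\right)}{4} + 226 = \left(-2646 - \frac{147 \sqrt{57}}{4}\right) + 226 = -2420 - \frac{147 \sqrt{57}}{4} \approx -2697.5$)
$a = -140075$ ($a = -58054 - 82021 = -140075$)
$\sqrt{D + a} = \sqrt{\left(-2420 - \frac{147 \sqrt{57}}{4}\right) - 140075} = \sqrt{-142495 - \frac{147 \sqrt{57}}{4}}$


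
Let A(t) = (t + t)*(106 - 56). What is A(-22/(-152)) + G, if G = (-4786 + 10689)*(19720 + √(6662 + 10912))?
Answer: 2211736315/19 + 5903*√17574 ≈ 1.1719e+8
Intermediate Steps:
A(t) = 100*t (A(t) = (2*t)*50 = 100*t)
G = 116407160 + 5903*√17574 (G = 5903*(19720 + √17574) = 116407160 + 5903*√17574 ≈ 1.1719e+8)
A(-22/(-152)) + G = 100*(-22/(-152)) + (116407160 + 5903*√17574) = 100*(-22*(-1/152)) + (116407160 + 5903*√17574) = 100*(11/76) + (116407160 + 5903*√17574) = 275/19 + (116407160 + 5903*√17574) = 2211736315/19 + 5903*√17574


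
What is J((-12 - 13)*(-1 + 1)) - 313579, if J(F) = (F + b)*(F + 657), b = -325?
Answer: -527104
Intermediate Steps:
J(F) = (-325 + F)*(657 + F) (J(F) = (F - 325)*(F + 657) = (-325 + F)*(657 + F))
J((-12 - 13)*(-1 + 1)) - 313579 = (-213525 + ((-12 - 13)*(-1 + 1))² + 332*((-12 - 13)*(-1 + 1))) - 313579 = (-213525 + (-25*0)² + 332*(-25*0)) - 313579 = (-213525 + 0² + 332*0) - 313579 = (-213525 + 0 + 0) - 313579 = -213525 - 313579 = -527104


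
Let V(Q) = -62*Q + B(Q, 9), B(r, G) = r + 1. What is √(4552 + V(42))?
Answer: √1991 ≈ 44.621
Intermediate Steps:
B(r, G) = 1 + r
V(Q) = 1 - 61*Q (V(Q) = -62*Q + (1 + Q) = 1 - 61*Q)
√(4552 + V(42)) = √(4552 + (1 - 61*42)) = √(4552 + (1 - 2562)) = √(4552 - 2561) = √1991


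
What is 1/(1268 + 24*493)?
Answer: 1/13100 ≈ 7.6336e-5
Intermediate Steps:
1/(1268 + 24*493) = 1/(1268 + 11832) = 1/13100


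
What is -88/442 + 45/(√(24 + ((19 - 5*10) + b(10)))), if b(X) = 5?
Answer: -44/221 - 45*I*√2/2 ≈ -0.1991 - 31.82*I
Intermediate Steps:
-88/442 + 45/(√(24 + ((19 - 5*10) + b(10)))) = -88/442 + 45/(√(24 + ((19 - 5*10) + 5))) = -88*1/442 + 45/(√(24 + ((19 - 50) + 5))) = -44/221 + 45/(√(24 + (-31 + 5))) = -44/221 + 45/(√(24 - 26)) = -44/221 + 45/(√(-2)) = -44/221 + 45/((I*√2)) = -44/221 + 45*(-I*√2/2) = -44/221 - 45*I*√2/2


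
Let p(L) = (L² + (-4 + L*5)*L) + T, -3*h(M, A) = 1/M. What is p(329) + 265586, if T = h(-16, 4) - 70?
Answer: 43855009/48 ≈ 9.1365e+5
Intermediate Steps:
h(M, A) = -1/(3*M)
T = -3359/48 (T = -⅓/(-16) - 70 = -⅓*(-1/16) - 70 = 1/48 - 70 = -3359/48 ≈ -69.979)
p(L) = -3359/48 + L² + L*(-4 + 5*L) (p(L) = (L² + (-4 + L*5)*L) - 3359/48 = (L² + (-4 + 5*L)*L) - 3359/48 = (L² + L*(-4 + 5*L)) - 3359/48 = -3359/48 + L² + L*(-4 + 5*L))
p(329) + 265586 = (-3359/48 - 4*329 + 6*329²) + 265586 = (-3359/48 - 1316 + 6*108241) + 265586 = (-3359/48 - 1316 + 649446) + 265586 = 31106881/48 + 265586 = 43855009/48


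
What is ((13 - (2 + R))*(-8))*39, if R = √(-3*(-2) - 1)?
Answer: -3432 + 312*√5 ≈ -2734.3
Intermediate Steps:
R = √5 (R = √(6 - 1) = √5 ≈ 2.2361)
((13 - (2 + R))*(-8))*39 = ((13 - (2 + √5))*(-8))*39 = ((13 + (-2 - √5))*(-8))*39 = ((11 - √5)*(-8))*39 = (-88 + 8*√5)*39 = -3432 + 312*√5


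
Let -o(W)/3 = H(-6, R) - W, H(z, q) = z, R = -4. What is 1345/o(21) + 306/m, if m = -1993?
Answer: 2655799/161433 ≈ 16.451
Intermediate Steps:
o(W) = 18 + 3*W (o(W) = -3*(-6 - W) = 18 + 3*W)
1345/o(21) + 306/m = 1345/(18 + 3*21) + 306/(-1993) = 1345/(18 + 63) + 306*(-1/1993) = 1345/81 - 306/1993 = 2655799/161433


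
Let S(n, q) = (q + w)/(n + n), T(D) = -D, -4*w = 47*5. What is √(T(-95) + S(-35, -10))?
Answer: 5*√3010/28 ≈ 9.7970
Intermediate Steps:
w = -235/4 (w = -47*5/4 = -¼*235 = -235/4 ≈ -58.750)
S(n, q) = (-235/4 + q)/(2*n) (S(n, q) = (q - 235/4)/(n + n) = (-235/4 + q)/((2*n)) = (-235/4 + q)*(1/(2*n)) = (-235/4 + q)/(2*n))
√(T(-95) + S(-35, -10)) = √(-1*(-95) + (⅛)*(-235 + 4*(-10))/(-35)) = √(95 + (⅛)*(-1/35)*(-235 - 40)) = √(95 + (⅛)*(-1/35)*(-275)) = √(95 + 55/56) = √(5375/56) = 5*√3010/28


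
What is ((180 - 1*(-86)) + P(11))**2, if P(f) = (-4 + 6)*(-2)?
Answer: 68644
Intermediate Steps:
P(f) = -4 (P(f) = 2*(-2) = -4)
((180 - 1*(-86)) + P(11))**2 = ((180 - 1*(-86)) - 4)**2 = ((180 + 86) - 4)**2 = (266 - 4)**2 = 262**2 = 68644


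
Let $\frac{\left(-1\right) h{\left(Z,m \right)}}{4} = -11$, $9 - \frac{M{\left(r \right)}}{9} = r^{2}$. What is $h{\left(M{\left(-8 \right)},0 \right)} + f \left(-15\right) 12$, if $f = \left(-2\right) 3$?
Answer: $1124$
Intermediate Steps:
$M{\left(r \right)} = 81 - 9 r^{2}$
$h{\left(Z,m \right)} = 44$ ($h{\left(Z,m \right)} = \left(-4\right) \left(-11\right) = 44$)
$f = -6$
$h{\left(M{\left(-8 \right)},0 \right)} + f \left(-15\right) 12 = 44 + \left(-6\right) \left(-15\right) 12 = 44 + 90 \cdot 12 = 44 + 1080 = 1124$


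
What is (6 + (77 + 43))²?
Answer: 15876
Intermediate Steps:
(6 + (77 + 43))² = (6 + 120)² = 126² = 15876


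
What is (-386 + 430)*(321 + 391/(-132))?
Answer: 41981/3 ≈ 13994.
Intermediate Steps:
(-386 + 430)*(321 + 391/(-132)) = 44*(321 + 391*(-1/132)) = 44*(321 - 391/132) = 44*(41981/132) = 41981/3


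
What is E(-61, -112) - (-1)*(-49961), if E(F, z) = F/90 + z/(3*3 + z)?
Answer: -463134673/9270 ≈ -49961.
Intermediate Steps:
E(F, z) = F/90 + z/(9 + z) (E(F, z) = F*(1/90) + z/(9 + z) = F/90 + z/(9 + z))
E(-61, -112) - (-1)*(-49961) = (-112 + (⅒)*(-61) + (1/90)*(-61)*(-112))/(9 - 112) - (-1)*(-49961) = (-112 - 61/10 + 3416/45)/(-103) - 1*49961 = -1/103*(-3797/90) - 49961 = 3797/9270 - 49961 = -463134673/9270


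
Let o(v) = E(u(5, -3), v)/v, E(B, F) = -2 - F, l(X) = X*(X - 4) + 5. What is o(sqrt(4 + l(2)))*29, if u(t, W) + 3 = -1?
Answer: -29 - 58*sqrt(5)/5 ≈ -54.938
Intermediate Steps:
l(X) = 5 + X*(-4 + X) (l(X) = X*(-4 + X) + 5 = 5 + X*(-4 + X))
u(t, W) = -4 (u(t, W) = -3 - 1 = -4)
o(v) = (-2 - v)/v
o(sqrt(4 + l(2)))*29 = ((-2 - sqrt(4 + (5 + 2**2 - 4*2)))/(sqrt(4 + (5 + 2**2 - 4*2))))*29 = ((-2 - sqrt(4 + (5 + 4 - 8)))/(sqrt(4 + (5 + 4 - 8))))*29 = ((-2 - sqrt(4 + 1))/(sqrt(4 + 1)))*29 = ((-2 - sqrt(5))/(sqrt(5)))*29 = ((sqrt(5)/5)*(-2 - sqrt(5)))*29 = (sqrt(5)*(-2 - sqrt(5))/5)*29 = 29*sqrt(5)*(-2 - sqrt(5))/5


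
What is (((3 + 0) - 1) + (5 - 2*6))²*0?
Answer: 0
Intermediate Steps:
(((3 + 0) - 1) + (5 - 2*6))²*0 = ((3 - 1) + (5 - 12))²*0 = (2 - 7)²*0 = (-5)²*0 = 25*0 = 0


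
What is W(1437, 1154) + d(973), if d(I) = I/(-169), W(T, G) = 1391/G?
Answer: -887763/195026 ≈ -4.5520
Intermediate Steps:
d(I) = -I/169 (d(I) = I*(-1/169) = -I/169)
W(1437, 1154) + d(973) = 1391/1154 - 1/169*973 = 1391*(1/1154) - 973/169 = 1391/1154 - 973/169 = -887763/195026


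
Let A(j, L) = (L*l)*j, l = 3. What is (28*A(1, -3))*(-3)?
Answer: 756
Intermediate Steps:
A(j, L) = 3*L*j (A(j, L) = (L*3)*j = (3*L)*j = 3*L*j)
(28*A(1, -3))*(-3) = (28*(3*(-3)*1))*(-3) = (28*(-9))*(-3) = -252*(-3) = 756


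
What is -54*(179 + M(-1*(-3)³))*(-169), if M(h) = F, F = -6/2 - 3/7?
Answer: 11215854/7 ≈ 1.6023e+6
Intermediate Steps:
F = -24/7 (F = -6*½ - 3*⅐ = -3 - 3/7 = -24/7 ≈ -3.4286)
M(h) = -24/7
-54*(179 + M(-1*(-3)³))*(-169) = -54*(179 - 24/7)*(-169) = -66366*(-169)/7 = -54*(-207701/7) = 11215854/7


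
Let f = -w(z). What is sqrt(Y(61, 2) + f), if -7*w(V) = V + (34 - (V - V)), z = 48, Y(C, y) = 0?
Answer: sqrt(574)/7 ≈ 3.4226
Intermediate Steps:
w(V) = -34/7 - V/7 (w(V) = -(V + (34 - (V - V)))/7 = -(V + (34 - 1*0))/7 = -(V + (34 + 0))/7 = -(V + 34)/7 = -(34 + V)/7 = -34/7 - V/7)
f = 82/7 (f = -(-34/7 - 1/7*48) = -(-34/7 - 48/7) = -1*(-82/7) = 82/7 ≈ 11.714)
sqrt(Y(61, 2) + f) = sqrt(0 + 82/7) = sqrt(82/7) = sqrt(574)/7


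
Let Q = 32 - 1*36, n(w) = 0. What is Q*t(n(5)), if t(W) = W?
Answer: 0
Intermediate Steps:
Q = -4 (Q = 32 - 36 = -4)
Q*t(n(5)) = -4*0 = 0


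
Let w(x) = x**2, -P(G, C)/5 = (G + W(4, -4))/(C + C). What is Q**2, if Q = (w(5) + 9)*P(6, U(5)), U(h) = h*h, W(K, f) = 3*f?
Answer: 10404/25 ≈ 416.16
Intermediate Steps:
U(h) = h**2
P(G, C) = -5*(-12 + G)/(2*C) (P(G, C) = -5*(G + 3*(-4))/(C + C) = -5*(G - 12)/(2*C) = -5*(-12 + G)*1/(2*C) = -5*(-12 + G)/(2*C))
Q = 102/5 (Q = (5**2 + 9)*(5*(12 - 1*6)/(2*(5**2))) = (25 + 9)*((5/2)*(12 - 6)/25) = 34*((5/2)*(1/25)*6) = 34*(3/5) = 102/5 ≈ 20.400)
Q**2 = (102/5)**2 = 10404/25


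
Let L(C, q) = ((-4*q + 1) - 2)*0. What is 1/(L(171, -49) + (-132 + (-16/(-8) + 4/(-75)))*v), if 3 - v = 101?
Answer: 75/955892 ≈ 7.8461e-5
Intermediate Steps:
v = -98 (v = 3 - 1*101 = 3 - 101 = -98)
L(C, q) = 0 (L(C, q) = ((1 - 4*q) - 2)*0 = (-1 - 4*q)*0 = 0)
1/(L(171, -49) + (-132 + (-16/(-8) + 4/(-75)))*v) = 1/(0 + (-132 + (-16/(-8) + 4/(-75)))*(-98)) = 1/(0 + (-132 + (-16*(-⅛) + 4*(-1/75)))*(-98)) = 1/(0 + (-132 + (2 - 4/75))*(-98)) = 1/(0 + (-132 + 146/75)*(-98)) = 1/(0 - 9754/75*(-98)) = 1/(0 + 955892/75) = 1/(955892/75) = 75/955892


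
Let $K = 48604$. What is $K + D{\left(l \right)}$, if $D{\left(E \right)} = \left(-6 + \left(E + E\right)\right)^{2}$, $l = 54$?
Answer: $59008$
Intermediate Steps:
$D{\left(E \right)} = \left(-6 + 2 E\right)^{2}$
$K + D{\left(l \right)} = 48604 + 4 \left(-3 + 54\right)^{2} = 48604 + 4 \cdot 51^{2} = 48604 + 4 \cdot 2601 = 48604 + 10404 = 59008$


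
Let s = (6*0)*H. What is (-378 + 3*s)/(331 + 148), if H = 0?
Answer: -378/479 ≈ -0.78914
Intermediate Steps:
s = 0 (s = (6*0)*0 = 0*0 = 0)
(-378 + 3*s)/(331 + 148) = (-378 + 3*0)/(331 + 148) = (-378 + 0)/479 = -378*1/479 = -378/479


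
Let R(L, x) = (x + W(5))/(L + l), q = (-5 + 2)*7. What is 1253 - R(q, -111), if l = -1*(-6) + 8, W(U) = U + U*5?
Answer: 8690/7 ≈ 1241.4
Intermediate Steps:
W(U) = 6*U (W(U) = U + 5*U = 6*U)
q = -21 (q = -3*7 = -21)
l = 14 (l = 6 + 8 = 14)
R(L, x) = (30 + x)/(14 + L) (R(L, x) = (x + 6*5)/(L + 14) = (x + 30)/(14 + L) = (30 + x)/(14 + L))
1253 - R(q, -111) = 1253 - (30 - 111)/(14 - 21) = 1253 - (-81)/(-7) = 1253 - (-1)*(-81)/7 = 1253 - 1*81/7 = 1253 - 81/7 = 8690/7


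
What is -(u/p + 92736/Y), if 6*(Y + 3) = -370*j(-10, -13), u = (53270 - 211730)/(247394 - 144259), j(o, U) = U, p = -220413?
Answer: -105405110647820/907776303883 ≈ -116.11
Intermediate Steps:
u = -31692/20627 (u = -158460/103135 = -158460*1/103135 = -31692/20627 ≈ -1.5364)
Y = 2396/3 (Y = -3 + (-370*(-13))/6 = -3 + (⅙)*4810 = -3 + 2405/3 = 2396/3 ≈ 798.67)
-(u/p + 92736/Y) = -(-31692/20627/(-220413) + 92736/(2396/3)) = -(-31692/20627*(-1/220413) + 92736*(3/2396)) = -(10564/1515486317 + 69552/599) = -1*105405110647820/907776303883 = -105405110647820/907776303883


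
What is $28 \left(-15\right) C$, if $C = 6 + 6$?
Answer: $-5040$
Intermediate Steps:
$C = 12$
$28 \left(-15\right) C = 28 \left(-15\right) 12 = \left(-420\right) 12 = -5040$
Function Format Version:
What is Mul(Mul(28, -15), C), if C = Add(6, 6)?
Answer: -5040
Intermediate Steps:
C = 12
Mul(Mul(28, -15), C) = Mul(Mul(28, -15), 12) = Mul(-420, 12) = -5040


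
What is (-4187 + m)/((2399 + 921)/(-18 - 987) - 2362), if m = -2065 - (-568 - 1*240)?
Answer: 547122/237713 ≈ 2.3016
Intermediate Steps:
m = -1257 (m = -2065 - (-568 - 240) = -2065 - 1*(-808) = -2065 + 808 = -1257)
(-4187 + m)/((2399 + 921)/(-18 - 987) - 2362) = (-4187 - 1257)/((2399 + 921)/(-18 - 987) - 2362) = -5444/(3320/(-1005) - 2362) = -5444/(3320*(-1/1005) - 2362) = -5444/(-664/201 - 2362) = -5444/(-475426/201) = -5444*(-201/475426) = 547122/237713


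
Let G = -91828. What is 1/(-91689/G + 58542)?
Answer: 91828/5375886465 ≈ 1.7081e-5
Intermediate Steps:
1/(-91689/G + 58542) = 1/(-91689/(-91828) + 58542) = 1/(-91689*(-1/91828) + 58542) = 1/(91689/91828 + 58542) = 1/(5375886465/91828) = 91828/5375886465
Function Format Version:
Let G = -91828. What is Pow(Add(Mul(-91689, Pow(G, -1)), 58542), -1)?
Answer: Rational(91828, 5375886465) ≈ 1.7081e-5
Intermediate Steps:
Pow(Add(Mul(-91689, Pow(G, -1)), 58542), -1) = Pow(Add(Mul(-91689, Pow(-91828, -1)), 58542), -1) = Pow(Add(Mul(-91689, Rational(-1, 91828)), 58542), -1) = Pow(Add(Rational(91689, 91828), 58542), -1) = Pow(Rational(5375886465, 91828), -1) = Rational(91828, 5375886465)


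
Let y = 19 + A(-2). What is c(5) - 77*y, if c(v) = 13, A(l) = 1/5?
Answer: -7327/5 ≈ -1465.4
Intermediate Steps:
A(l) = 1/5
y = 96/5 (y = 19 + 1/5 = 96/5 ≈ 19.200)
c(5) - 77*y = 13 - 77*96/5 = 13 - 7392/5 = -7327/5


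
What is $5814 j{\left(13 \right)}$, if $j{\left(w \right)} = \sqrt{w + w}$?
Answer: $5814 \sqrt{26} \approx 29646.0$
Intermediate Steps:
$j{\left(w \right)} = \sqrt{2} \sqrt{w}$ ($j{\left(w \right)} = \sqrt{2 w} = \sqrt{2} \sqrt{w}$)
$5814 j{\left(13 \right)} = 5814 \sqrt{2} \sqrt{13} = 5814 \sqrt{26}$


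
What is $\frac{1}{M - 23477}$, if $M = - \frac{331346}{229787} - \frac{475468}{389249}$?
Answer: $- \frac{12777765709}{300017638759403} \approx -4.259 \cdot 10^{-5}$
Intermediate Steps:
$M = - \frac{34033209210}{12777765709}$ ($M = \left(-331346\right) \frac{1}{229787} - \frac{67924}{55607} = - \frac{331346}{229787} - \frac{67924}{55607} = - \frac{34033209210}{12777765709} \approx -2.6635$)
$\frac{1}{M - 23477} = \frac{1}{- \frac{34033209210}{12777765709} - 23477} = \frac{1}{- \frac{300017638759403}{12777765709}} = - \frac{12777765709}{300017638759403}$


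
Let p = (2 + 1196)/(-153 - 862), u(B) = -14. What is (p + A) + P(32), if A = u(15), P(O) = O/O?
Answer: -14393/1015 ≈ -14.180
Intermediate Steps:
P(O) = 1
p = -1198/1015 (p = 1198/(-1015) = 1198*(-1/1015) = -1198/1015 ≈ -1.1803)
A = -14
(p + A) + P(32) = (-1198/1015 - 14) + 1 = -15408/1015 + 1 = -14393/1015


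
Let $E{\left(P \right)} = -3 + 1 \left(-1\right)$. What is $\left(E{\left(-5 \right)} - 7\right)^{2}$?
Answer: $121$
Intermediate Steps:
$E{\left(P \right)} = -4$ ($E{\left(P \right)} = -3 - 1 = -4$)
$\left(E{\left(-5 \right)} - 7\right)^{2} = \left(-4 - 7\right)^{2} = \left(-11\right)^{2} = 121$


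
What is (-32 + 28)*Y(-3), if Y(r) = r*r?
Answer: -36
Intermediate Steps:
Y(r) = r**2
(-32 + 28)*Y(-3) = (-32 + 28)*(-3)**2 = -4*9 = -36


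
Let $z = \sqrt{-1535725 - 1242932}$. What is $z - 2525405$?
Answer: $-2525405 + i \sqrt{2778657} \approx -2.5254 \cdot 10^{6} + 1666.9 i$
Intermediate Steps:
$z = i \sqrt{2778657}$ ($z = \sqrt{-2778657} = i \sqrt{2778657} \approx 1666.9 i$)
$z - 2525405 = i \sqrt{2778657} - 2525405 = -2525405 + i \sqrt{2778657}$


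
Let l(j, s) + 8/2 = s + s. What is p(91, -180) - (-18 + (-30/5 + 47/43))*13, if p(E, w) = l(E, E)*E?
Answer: 709319/43 ≈ 16496.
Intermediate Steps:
l(j, s) = -4 + 2*s (l(j, s) = -4 + (s + s) = -4 + 2*s)
p(E, w) = E*(-4 + 2*E) (p(E, w) = (-4 + 2*E)*E = E*(-4 + 2*E))
p(91, -180) - (-18 + (-30/5 + 47/43))*13 = 2*91*(-2 + 91) - (-18 + (-30/5 + 47/43))*13 = 2*91*89 - (-18 + (-30*⅕ + 47*(1/43)))*13 = 16198 - (-18 + (-6 + 47/43))*13 = 16198 - (-18 - 211/43)*13 = 16198 - (-985)*13/43 = 16198 - 1*(-12805/43) = 16198 + 12805/43 = 709319/43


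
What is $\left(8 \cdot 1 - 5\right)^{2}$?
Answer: $9$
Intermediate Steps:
$\left(8 \cdot 1 - 5\right)^{2} = \left(8 - 5\right)^{2} = 3^{2} = 9$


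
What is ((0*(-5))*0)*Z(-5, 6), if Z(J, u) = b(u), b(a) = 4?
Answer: 0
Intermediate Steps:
Z(J, u) = 4
((0*(-5))*0)*Z(-5, 6) = ((0*(-5))*0)*4 = (0*0)*4 = 0*4 = 0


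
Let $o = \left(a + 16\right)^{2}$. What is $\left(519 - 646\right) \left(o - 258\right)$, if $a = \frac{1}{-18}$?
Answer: $\frac{155321}{324} \approx 479.39$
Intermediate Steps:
$a = - \frac{1}{18} \approx -0.055556$
$o = \frac{82369}{324}$ ($o = \left(- \frac{1}{18} + 16\right)^{2} = \left(\frac{287}{18}\right)^{2} = \frac{82369}{324} \approx 254.23$)
$\left(519 - 646\right) \left(o - 258\right) = \left(519 - 646\right) \left(\frac{82369}{324} - 258\right) = \left(519 - 646\right) \left(- \frac{1223}{324}\right) = \left(-127\right) \left(- \frac{1223}{324}\right) = \frac{155321}{324}$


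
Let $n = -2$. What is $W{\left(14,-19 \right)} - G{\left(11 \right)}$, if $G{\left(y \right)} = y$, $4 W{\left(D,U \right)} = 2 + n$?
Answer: $-11$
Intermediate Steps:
$W{\left(D,U \right)} = 0$ ($W{\left(D,U \right)} = \frac{2 - 2}{4} = \frac{1}{4} \cdot 0 = 0$)
$W{\left(14,-19 \right)} - G{\left(11 \right)} = 0 - 11 = -11$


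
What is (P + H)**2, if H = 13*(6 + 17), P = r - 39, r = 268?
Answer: 278784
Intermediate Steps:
P = 229 (P = 268 - 39 = 229)
H = 299 (H = 13*23 = 299)
(P + H)**2 = (229 + 299)**2 = 528**2 = 278784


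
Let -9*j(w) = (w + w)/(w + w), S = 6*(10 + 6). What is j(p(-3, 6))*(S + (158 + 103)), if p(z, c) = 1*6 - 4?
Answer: -119/3 ≈ -39.667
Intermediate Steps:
S = 96 (S = 6*16 = 96)
p(z, c) = 2 (p(z, c) = 6 - 4 = 2)
j(w) = -⅑ (j(w) = -(w + w)/(9*(w + w)) = -2*w/(9*(2*w)) = -2*w*1/(2*w)/9 = -⅑*1 = -⅑)
j(p(-3, 6))*(S + (158 + 103)) = -(96 + (158 + 103))/9 = -(96 + 261)/9 = -⅑*357 = -119/3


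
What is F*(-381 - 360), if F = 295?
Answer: -218595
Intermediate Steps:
F*(-381 - 360) = 295*(-381 - 360) = 295*(-741) = -218595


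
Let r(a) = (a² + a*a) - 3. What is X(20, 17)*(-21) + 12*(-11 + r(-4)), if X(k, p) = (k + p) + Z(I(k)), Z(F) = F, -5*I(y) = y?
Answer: -477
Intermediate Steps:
r(a) = -3 + 2*a² (r(a) = (a² + a²) - 3 = 2*a² - 3 = -3 + 2*a²)
I(y) = -y/5
X(k, p) = p + 4*k/5 (X(k, p) = (k + p) - k/5 = p + 4*k/5)
X(20, 17)*(-21) + 12*(-11 + r(-4)) = (17 + (⅘)*20)*(-21) + 12*(-11 + (-3 + 2*(-4)²)) = (17 + 16)*(-21) + 12*(-11 + (-3 + 2*16)) = 33*(-21) + 12*(-11 + (-3 + 32)) = -693 + 12*(-11 + 29) = -693 + 12*18 = -693 + 216 = -477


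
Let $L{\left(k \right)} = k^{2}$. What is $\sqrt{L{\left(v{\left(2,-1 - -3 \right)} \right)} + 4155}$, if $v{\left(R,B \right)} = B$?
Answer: $\sqrt{4159} \approx 64.49$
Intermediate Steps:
$\sqrt{L{\left(v{\left(2,-1 - -3 \right)} \right)} + 4155} = \sqrt{\left(-1 - -3\right)^{2} + 4155} = \sqrt{\left(-1 + 3\right)^{2} + 4155} = \sqrt{2^{2} + 4155} = \sqrt{4 + 4155} = \sqrt{4159}$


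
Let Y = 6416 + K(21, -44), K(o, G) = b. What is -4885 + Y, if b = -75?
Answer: 1456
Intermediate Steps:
K(o, G) = -75
Y = 6341 (Y = 6416 - 75 = 6341)
-4885 + Y = -4885 + 6341 = 1456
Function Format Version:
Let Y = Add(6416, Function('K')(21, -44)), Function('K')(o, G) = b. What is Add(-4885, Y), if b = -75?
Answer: 1456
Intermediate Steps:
Function('K')(o, G) = -75
Y = 6341 (Y = Add(6416, -75) = 6341)
Add(-4885, Y) = Add(-4885, 6341) = 1456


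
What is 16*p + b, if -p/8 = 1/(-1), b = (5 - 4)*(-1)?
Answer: 127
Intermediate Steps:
b = -1 (b = 1*(-1) = -1)
p = 8 (p = -8/(-1) = -8*(-1) = 8)
16*p + b = 16*8 - 1 = 128 - 1 = 127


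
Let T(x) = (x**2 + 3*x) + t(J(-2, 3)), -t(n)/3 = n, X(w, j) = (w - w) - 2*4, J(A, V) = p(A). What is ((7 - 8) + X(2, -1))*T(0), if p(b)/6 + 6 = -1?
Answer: -1134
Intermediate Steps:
p(b) = -42 (p(b) = -36 + 6*(-1) = -36 - 6 = -42)
J(A, V) = -42
X(w, j) = -8 (X(w, j) = 0 - 8 = -8)
t(n) = -3*n
T(x) = 126 + x**2 + 3*x (T(x) = (x**2 + 3*x) - 3*(-42) = (x**2 + 3*x) + 126 = 126 + x**2 + 3*x)
((7 - 8) + X(2, -1))*T(0) = ((7 - 8) - 8)*(126 + 0**2 + 3*0) = (-1 - 8)*(126 + 0 + 0) = -9*126 = -1134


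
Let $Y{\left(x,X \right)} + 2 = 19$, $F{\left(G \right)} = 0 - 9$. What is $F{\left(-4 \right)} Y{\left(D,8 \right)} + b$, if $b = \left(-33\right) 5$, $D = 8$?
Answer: $-318$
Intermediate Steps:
$F{\left(G \right)} = -9$
$Y{\left(x,X \right)} = 17$ ($Y{\left(x,X \right)} = -2 + 19 = 17$)
$b = -165$
$F{\left(-4 \right)} Y{\left(D,8 \right)} + b = \left(-9\right) 17 - 165 = -153 - 165 = -318$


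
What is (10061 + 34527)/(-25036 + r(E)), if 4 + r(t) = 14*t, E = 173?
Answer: -22294/11309 ≈ -1.9713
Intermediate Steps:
r(t) = -4 + 14*t
(10061 + 34527)/(-25036 + r(E)) = (10061 + 34527)/(-25036 + (-4 + 14*173)) = 44588/(-25036 + (-4 + 2422)) = 44588/(-25036 + 2418) = 44588/(-22618) = 44588*(-1/22618) = -22294/11309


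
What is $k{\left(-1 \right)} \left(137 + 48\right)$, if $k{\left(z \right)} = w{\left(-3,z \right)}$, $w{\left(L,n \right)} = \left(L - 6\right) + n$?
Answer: $-1850$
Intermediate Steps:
$w{\left(L,n \right)} = -6 + L + n$ ($w{\left(L,n \right)} = \left(L - 6\right) + n = \left(-6 + L\right) + n = -6 + L + n$)
$k{\left(z \right)} = -9 + z$ ($k{\left(z \right)} = -6 - 3 + z = -9 + z$)
$k{\left(-1 \right)} \left(137 + 48\right) = \left(-9 - 1\right) \left(137 + 48\right) = \left(-10\right) 185 = -1850$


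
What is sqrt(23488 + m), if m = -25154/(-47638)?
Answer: sqrt(13326093317931)/23819 ≈ 153.26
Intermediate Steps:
m = 12577/23819 (m = -25154*(-1/47638) = 12577/23819 ≈ 0.52802)
sqrt(23488 + m) = sqrt(23488 + 12577/23819) = sqrt(559473249/23819) = sqrt(13326093317931)/23819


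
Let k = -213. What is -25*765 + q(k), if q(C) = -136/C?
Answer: -4073489/213 ≈ -19124.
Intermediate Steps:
-25*765 + q(k) = -25*765 - 136/(-213) = -19125 - 136*(-1/213) = -19125 + 136/213 = -4073489/213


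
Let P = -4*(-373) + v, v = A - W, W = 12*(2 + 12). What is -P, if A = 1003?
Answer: -2327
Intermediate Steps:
W = 168 (W = 12*14 = 168)
v = 835 (v = 1003 - 1*168 = 1003 - 168 = 835)
P = 2327 (P = -4*(-373) + 835 = 1492 + 835 = 2327)
-P = -1*2327 = -2327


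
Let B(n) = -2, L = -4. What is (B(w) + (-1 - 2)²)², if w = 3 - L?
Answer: 49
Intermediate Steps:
w = 7 (w = 3 - 1*(-4) = 3 + 4 = 7)
(B(w) + (-1 - 2)²)² = (-2 + (-1 - 2)²)² = (-2 + (-3)²)² = (-2 + 9)² = 7² = 49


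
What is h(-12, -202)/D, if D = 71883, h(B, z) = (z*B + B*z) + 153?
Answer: 1667/23961 ≈ 0.069571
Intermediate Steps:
h(B, z) = 153 + 2*B*z (h(B, z) = (B*z + B*z) + 153 = 2*B*z + 153 = 153 + 2*B*z)
h(-12, -202)/D = (153 + 2*(-12)*(-202))/71883 = (153 + 4848)*(1/71883) = 5001*(1/71883) = 1667/23961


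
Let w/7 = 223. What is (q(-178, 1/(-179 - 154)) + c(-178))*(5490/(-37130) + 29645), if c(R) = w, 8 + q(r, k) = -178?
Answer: 151348087000/3713 ≈ 4.0762e+7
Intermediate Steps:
q(r, k) = -186 (q(r, k) = -8 - 178 = -186)
w = 1561 (w = 7*223 = 1561)
c(R) = 1561
(q(-178, 1/(-179 - 154)) + c(-178))*(5490/(-37130) + 29645) = (-186 + 1561)*(5490/(-37130) + 29645) = 1375*(5490*(-1/37130) + 29645) = 1375*(-549/3713 + 29645) = 1375*(110071336/3713) = 151348087000/3713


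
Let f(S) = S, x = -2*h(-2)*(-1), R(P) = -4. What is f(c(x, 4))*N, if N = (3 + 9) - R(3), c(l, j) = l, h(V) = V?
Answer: -64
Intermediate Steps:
x = -4 (x = -2*(-2)*(-1) = 4*(-1) = -4)
N = 16 (N = (3 + 9) - 1*(-4) = 12 + 4 = 16)
f(c(x, 4))*N = -4*16 = -64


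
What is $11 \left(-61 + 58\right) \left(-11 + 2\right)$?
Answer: $297$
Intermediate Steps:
$11 \left(-61 + 58\right) \left(-11 + 2\right) = 11 \left(\left(-3\right) \left(-9\right)\right) = 11 \cdot 27 = 297$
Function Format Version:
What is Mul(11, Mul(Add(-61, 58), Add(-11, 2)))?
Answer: 297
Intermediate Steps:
Mul(11, Mul(Add(-61, 58), Add(-11, 2))) = Mul(11, Mul(-3, -9)) = Mul(11, 27) = 297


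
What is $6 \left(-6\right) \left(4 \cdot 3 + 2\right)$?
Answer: $-504$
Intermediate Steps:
$6 \left(-6\right) \left(4 \cdot 3 + 2\right) = - 36 \left(12 + 2\right) = \left(-36\right) 14 = -504$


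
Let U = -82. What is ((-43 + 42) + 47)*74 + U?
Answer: 3322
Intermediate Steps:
((-43 + 42) + 47)*74 + U = ((-43 + 42) + 47)*74 - 82 = (-1 + 47)*74 - 82 = 46*74 - 82 = 3404 - 82 = 3322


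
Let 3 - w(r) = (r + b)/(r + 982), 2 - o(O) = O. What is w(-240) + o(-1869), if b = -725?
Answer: 1391473/742 ≈ 1875.3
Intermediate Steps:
o(O) = 2 - O
w(r) = 3 - (-725 + r)/(982 + r) (w(r) = 3 - (r - 725)/(r + 982) = 3 - (-725 + r)/(982 + r))
w(-240) + o(-1869) = (3671 + 2*(-240))/(982 - 240) + (2 - 1*(-1869)) = (3671 - 480)/742 + (2 + 1869) = (1/742)*3191 + 1871 = 3191/742 + 1871 = 1391473/742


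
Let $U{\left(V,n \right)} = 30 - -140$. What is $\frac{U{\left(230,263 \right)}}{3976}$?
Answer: $\frac{85}{1988} \approx 0.042757$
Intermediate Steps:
$U{\left(V,n \right)} = 170$ ($U{\left(V,n \right)} = 30 + 140 = 170$)
$\frac{U{\left(230,263 \right)}}{3976} = \frac{170}{3976} = 170 \cdot \frac{1}{3976} = \frac{85}{1988}$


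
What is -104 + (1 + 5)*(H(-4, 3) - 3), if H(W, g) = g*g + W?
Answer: -92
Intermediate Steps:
H(W, g) = W + g² (H(W, g) = g² + W = W + g²)
-104 + (1 + 5)*(H(-4, 3) - 3) = -104 + (1 + 5)*((-4 + 3²) - 3) = -104 + 6*((-4 + 9) - 3) = -104 + 6*(5 - 3) = -104 + 6*2 = -104 + 12 = -92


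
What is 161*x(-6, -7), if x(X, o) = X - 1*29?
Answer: -5635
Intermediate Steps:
x(X, o) = -29 + X (x(X, o) = X - 29 = -29 + X)
161*x(-6, -7) = 161*(-29 - 6) = 161*(-35) = -5635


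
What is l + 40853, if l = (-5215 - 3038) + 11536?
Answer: 44136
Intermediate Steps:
l = 3283 (l = -8253 + 11536 = 3283)
l + 40853 = 3283 + 40853 = 44136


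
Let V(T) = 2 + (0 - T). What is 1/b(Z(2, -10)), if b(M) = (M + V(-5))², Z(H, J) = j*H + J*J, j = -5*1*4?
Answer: 1/4489 ≈ 0.00022277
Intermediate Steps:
j = -20 (j = -5*4 = -20)
Z(H, J) = J² - 20*H (Z(H, J) = -20*H + J*J = -20*H + J² = J² - 20*H)
V(T) = 2 - T
b(M) = (7 + M)² (b(M) = (M + (2 - 1*(-5)))² = (M + (2 + 5))² = (M + 7)² = (7 + M)²)
1/b(Z(2, -10)) = 1/((7 + ((-10)² - 20*2))²) = 1/((7 + (100 - 40))²) = 1/((7 + 60)²) = 1/(67²) = 1/4489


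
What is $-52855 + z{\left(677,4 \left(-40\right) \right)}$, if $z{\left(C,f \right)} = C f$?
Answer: $-161175$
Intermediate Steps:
$-52855 + z{\left(677,4 \left(-40\right) \right)} = -52855 + 677 \cdot 4 \left(-40\right) = -52855 + 677 \left(-160\right) = -52855 - 108320 = -161175$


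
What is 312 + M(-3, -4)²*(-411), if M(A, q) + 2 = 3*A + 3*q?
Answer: -217107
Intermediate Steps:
M(A, q) = -2 + 3*A + 3*q (M(A, q) = -2 + (3*A + 3*q) = -2 + 3*A + 3*q)
312 + M(-3, -4)²*(-411) = 312 + (-2 + 3*(-3) + 3*(-4))²*(-411) = 312 + (-2 - 9 - 12)²*(-411) = 312 + (-23)²*(-411) = 312 + 529*(-411) = 312 - 217419 = -217107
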